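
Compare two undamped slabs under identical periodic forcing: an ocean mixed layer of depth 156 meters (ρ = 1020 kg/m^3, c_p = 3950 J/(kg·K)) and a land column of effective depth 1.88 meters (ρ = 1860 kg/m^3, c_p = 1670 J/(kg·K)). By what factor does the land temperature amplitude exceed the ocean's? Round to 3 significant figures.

C_ocean = 1020 × 3950 × 156 = 6.29×10^8 J/(m²·K).
C_land = 1860 × 1670 × 1.88 = 5.84×10^6 J/(m²·K).
Undamped amplitude ∝ 1/C, so A_land/A_ocean = C_ocean/C_land = 108.

108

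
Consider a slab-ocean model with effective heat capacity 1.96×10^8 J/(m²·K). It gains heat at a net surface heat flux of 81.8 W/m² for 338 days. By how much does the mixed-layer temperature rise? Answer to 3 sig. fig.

Areal heat capacity C = 1.96×10^8 J/(m²·K) (given).
Net heat input Q = F Δt = 81.8 × (338 days × 86400 s/day) = 2.39×10^9 J/m².
ΔT = Q / C = 2.39×10^9 / 1.96×10^8 = 12.2 K.

12.2 K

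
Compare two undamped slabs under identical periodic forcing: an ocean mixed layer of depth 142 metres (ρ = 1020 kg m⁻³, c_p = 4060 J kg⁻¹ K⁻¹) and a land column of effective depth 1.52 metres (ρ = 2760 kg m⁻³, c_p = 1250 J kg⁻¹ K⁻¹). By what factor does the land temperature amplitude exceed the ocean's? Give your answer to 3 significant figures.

C_ocean = 1020 × 4060 × 142 = 5.88×10^8 J/(m²·K).
C_land = 2760 × 1250 × 1.52 = 5.24×10^6 J/(m²·K).
Undamped amplitude ∝ 1/C, so A_land/A_ocean = C_ocean/C_land = 112.

112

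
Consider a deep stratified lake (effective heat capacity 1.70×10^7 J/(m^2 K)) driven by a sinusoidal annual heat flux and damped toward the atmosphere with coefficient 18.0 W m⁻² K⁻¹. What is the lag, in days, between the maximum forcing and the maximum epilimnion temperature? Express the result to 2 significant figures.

11 days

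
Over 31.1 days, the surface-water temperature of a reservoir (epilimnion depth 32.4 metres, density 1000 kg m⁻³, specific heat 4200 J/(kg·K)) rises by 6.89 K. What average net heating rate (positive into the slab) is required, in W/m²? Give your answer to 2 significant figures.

350

Areal heat capacity C = ρ c_p D = 1000 × 4200 × 32.4 = 1.36×10^8 J m⁻² K⁻¹.
Required heat per unit area: Q = C ΔT = 1.36×10^8 × 6.89 = 9.38×10^8 J/m².
Flux F = Q / Δt = 9.38×10^8 / 2.69×10^6 s = 349 W/m².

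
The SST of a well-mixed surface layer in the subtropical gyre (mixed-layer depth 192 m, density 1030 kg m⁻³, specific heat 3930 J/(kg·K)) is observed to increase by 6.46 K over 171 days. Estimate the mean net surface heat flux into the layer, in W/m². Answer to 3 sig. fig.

Areal heat capacity C = ρ c_p D = 1030 × 3930 × 192 = 7.77×10^8 J/(m²·K).
Required heat per unit area: Q = C ΔT = 7.77×10^8 × 6.46 = 5.02×10^9 J/m².
Flux F = Q / Δt = 5.02×10^9 / 1.48×10^7 s = 340 W/m².

340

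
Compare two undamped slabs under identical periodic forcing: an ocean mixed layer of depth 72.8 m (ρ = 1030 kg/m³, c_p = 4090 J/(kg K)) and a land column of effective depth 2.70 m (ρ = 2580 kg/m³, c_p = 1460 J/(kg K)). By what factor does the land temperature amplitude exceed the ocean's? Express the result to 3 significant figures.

30.2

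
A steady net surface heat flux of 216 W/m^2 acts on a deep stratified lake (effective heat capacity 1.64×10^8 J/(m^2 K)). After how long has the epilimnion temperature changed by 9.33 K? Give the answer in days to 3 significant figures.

Areal heat capacity C = 1.64×10^8 J/(m^2 K) (given).
Time required: Δt = C ΔT / F = 1.64×10^8 × 9.33 / 216 = 7.08×10^6 s.
In days: 7.08×10^6 s / (86400 s/day) = 82.0 days.

82.0 days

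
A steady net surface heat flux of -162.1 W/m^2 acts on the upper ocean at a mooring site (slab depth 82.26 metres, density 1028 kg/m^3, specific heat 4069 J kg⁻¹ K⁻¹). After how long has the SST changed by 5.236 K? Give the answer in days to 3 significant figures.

Areal heat capacity C = ρ c_p D = 1028 × 4069 × 82.26 = 3.44×10^8 J m⁻² K⁻¹.
Time required: Δt = C ΔT / F = 3.44×10^8 × -5.236 / -162.1 = 1.11×10^7 s.
In days: 1.11×10^7 s / (86400 s/day) = 129 days.

129 days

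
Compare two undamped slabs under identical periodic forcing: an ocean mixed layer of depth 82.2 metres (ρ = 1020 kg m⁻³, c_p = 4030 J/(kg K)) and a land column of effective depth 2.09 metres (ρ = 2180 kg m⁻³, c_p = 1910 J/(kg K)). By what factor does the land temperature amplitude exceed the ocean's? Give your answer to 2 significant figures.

C_ocean = 1020 × 4030 × 82.2 = 3.38×10^8 J/(m²·K).
C_land = 2180 × 1910 × 2.09 = 8.70×10^6 J/(m²·K).
Undamped amplitude ∝ 1/C, so A_land/A_ocean = C_ocean/C_land = 38.8.

39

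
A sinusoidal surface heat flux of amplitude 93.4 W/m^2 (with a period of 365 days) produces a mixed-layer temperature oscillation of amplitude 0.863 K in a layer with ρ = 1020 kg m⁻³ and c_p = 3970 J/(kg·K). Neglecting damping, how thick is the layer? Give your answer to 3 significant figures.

134 m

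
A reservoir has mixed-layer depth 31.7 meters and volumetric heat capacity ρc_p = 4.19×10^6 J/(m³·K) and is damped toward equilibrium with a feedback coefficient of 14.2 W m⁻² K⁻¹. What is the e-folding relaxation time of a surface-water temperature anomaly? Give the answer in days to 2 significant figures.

110 days

Areal heat capacity C = ρc_p × D = 4.19×10^6 × 31.7 = 1.33×10^8 J/(m^2 K).
Relaxation time τ = C / λ = 1.33×10^8 / 14.2 = 9.35×10^6 s.
In days: 9.35×10^6 s / (86400 s/day) = 108 days.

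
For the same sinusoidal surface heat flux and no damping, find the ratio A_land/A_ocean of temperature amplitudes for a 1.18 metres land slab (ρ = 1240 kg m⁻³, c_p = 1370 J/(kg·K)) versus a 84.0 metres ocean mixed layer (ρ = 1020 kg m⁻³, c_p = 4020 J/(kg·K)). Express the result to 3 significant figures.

C_ocean = 1020 × 4020 × 84.0 = 3.44×10^8 J/(m²·K).
C_land = 1240 × 1370 × 1.18 = 2.00×10^6 J/(m²·K).
Undamped amplitude ∝ 1/C, so A_land/A_ocean = C_ocean/C_land = 172.

172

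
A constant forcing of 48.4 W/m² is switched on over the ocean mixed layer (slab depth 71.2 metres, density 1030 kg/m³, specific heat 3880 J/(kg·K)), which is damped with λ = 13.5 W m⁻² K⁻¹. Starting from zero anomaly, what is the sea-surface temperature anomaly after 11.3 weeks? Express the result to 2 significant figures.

Areal heat capacity C = ρ c_p D = 1030 × 3880 × 71.2 = 2.85×10^8 J m⁻² K⁻¹.
τ = C / λ = 2.85×10^8 / 13.5 = 2.11×10^7 s.
Equilibrium anomaly ΔT_eq = F / λ = 48.4 / 13.5 = 3.59 K.
t = 11.3 weeks = 6.83×10^6 s, so t/τ = 0.324.
ΔT(t) = ΔT_eq (1 − e^(−t/τ)) = 3.59 × (1 − e^−0.324) = 0.993 K.

0.99 K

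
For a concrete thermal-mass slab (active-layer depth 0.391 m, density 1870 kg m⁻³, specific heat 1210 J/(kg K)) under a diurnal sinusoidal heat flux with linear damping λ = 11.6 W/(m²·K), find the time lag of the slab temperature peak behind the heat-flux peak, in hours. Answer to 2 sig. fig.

5.3 hours

Areal heat capacity C = ρ c_p D = 1870 × 1210 × 0.391 = 8.85×10^5 J/(m²·K).
ω = 2π / 86400 s = 7.27×10^-5 s⁻¹.
Phase lag φ = arctan(Cω/λ) = arctan(64.3/11.6) = 1.39 rad.
Time lag = φ / ω = 1.39 / 7.27×10^-5 = 19100 s = 5.32 hours.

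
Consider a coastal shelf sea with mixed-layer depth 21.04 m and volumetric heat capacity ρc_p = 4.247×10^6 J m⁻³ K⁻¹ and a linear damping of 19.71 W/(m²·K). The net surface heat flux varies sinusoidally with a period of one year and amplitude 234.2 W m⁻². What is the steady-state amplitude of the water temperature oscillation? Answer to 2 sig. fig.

8.8 K

Areal heat capacity C = ρc_p × D = 4.247×10^6 × 21.04 = 8.94×10^7 J m⁻² K⁻¹.
Angular frequency ω = 2π / T = 2π / 3.15×10^7 s = 1.99×10^-7 s⁻¹.
√((Cω)² + λ²) = √((17.8)² + 19.71²) = 26.6 W/(m²·K).
Amplitude A = F₀ / √((Cω)²+λ²) = 234.2 / 26.6 = 8.82 K.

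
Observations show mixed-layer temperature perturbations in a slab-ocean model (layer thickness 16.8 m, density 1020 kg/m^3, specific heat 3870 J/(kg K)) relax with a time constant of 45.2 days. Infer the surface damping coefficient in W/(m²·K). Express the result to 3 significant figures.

Areal heat capacity C = ρ c_p D = 1020 × 3870 × 16.8 = 6.63×10^7 J/(m^2 K).
τ = 45.2 days = 3.91×10^6 s.
λ = C / τ = 6.63×10^7 / 3.91×10^6 = 17.0 W/(m²·K).

17.0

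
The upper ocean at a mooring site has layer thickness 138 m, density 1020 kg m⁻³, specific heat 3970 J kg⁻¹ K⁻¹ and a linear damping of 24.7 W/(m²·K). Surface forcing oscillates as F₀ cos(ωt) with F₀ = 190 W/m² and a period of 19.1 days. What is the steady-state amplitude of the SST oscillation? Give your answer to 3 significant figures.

0.0893 K

Areal heat capacity C = ρ c_p D = 1020 × 3970 × 138 = 5.59×10^8 J/(m²·K).
Angular frequency ω = 2π / T = 2π / 1.65×10^6 s = 3.81×10^-6 s⁻¹.
√((Cω)² + λ²) = √((2130)² + 24.7²) = 2130 W/(m²·K).
Amplitude A = F₀ / √((Cω)²+λ²) = 190 / 2130 = 0.0893 K.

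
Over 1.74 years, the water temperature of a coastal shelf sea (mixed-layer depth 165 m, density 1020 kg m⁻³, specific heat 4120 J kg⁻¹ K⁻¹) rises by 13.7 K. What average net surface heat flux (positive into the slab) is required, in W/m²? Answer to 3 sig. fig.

173

Areal heat capacity C = ρ c_p D = 1020 × 4120 × 165 = 6.93×10^8 J/(m²·K).
Required heat per unit area: Q = C ΔT = 6.93×10^8 × 13.7 = 9.50×10^9 J/m².
Flux F = Q / Δt = 9.50×10^9 / 5.49×10^7 s = 173 W/m².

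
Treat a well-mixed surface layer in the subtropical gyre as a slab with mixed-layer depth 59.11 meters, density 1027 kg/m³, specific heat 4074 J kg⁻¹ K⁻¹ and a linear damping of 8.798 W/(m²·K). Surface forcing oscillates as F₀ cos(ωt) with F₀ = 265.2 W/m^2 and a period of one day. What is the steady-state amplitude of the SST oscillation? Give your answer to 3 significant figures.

Areal heat capacity C = ρ c_p D = 1027 × 4074 × 59.11 = 2.47×10^8 J/(m²·K).
Angular frequency ω = 2π / T = 2π / 86400 s = 7.27×10^-5 s⁻¹.
√((Cω)² + λ²) = √((18000)² + 8.798²) = 18000 W/(m²·K).
Amplitude A = F₀ / √((Cω)²+λ²) = 265.2 / 18000 = 0.0147 K.

0.0147 K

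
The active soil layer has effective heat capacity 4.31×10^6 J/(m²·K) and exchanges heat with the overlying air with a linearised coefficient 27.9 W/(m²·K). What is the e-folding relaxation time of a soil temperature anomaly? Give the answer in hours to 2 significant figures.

Areal heat capacity C = 4.31×10^6 J/(m²·K) (given).
Relaxation time τ = C / λ = 4.31×10^6 / 27.9 = 1.54×10^5 s.
In hours: 1.54×10^5 s / (3600 s/hour) = 42.9 hours.

43 hours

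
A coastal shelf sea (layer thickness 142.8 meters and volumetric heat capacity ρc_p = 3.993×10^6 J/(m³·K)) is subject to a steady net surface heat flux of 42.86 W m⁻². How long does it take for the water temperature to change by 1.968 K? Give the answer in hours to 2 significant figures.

7300 hours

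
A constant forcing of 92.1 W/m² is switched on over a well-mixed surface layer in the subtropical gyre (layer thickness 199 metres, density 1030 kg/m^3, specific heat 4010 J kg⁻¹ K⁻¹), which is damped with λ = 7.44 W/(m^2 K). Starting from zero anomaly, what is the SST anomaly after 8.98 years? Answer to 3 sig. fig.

11.4 K

Areal heat capacity C = ρ c_p D = 1030 × 4010 × 199 = 8.22×10^8 J/(m²·K).
τ = C / λ = 8.22×10^8 / 7.44 = 1.10×10^8 s.
Equilibrium anomaly ΔT_eq = F / λ = 92.1 / 7.44 = 12.4 K.
t = 8.98 years = 2.83×10^8 s, so t/τ = 2.57.
ΔT(t) = ΔT_eq (1 − e^(−t/τ)) = 12.4 × (1 − e^−2.57) = 11.4 K.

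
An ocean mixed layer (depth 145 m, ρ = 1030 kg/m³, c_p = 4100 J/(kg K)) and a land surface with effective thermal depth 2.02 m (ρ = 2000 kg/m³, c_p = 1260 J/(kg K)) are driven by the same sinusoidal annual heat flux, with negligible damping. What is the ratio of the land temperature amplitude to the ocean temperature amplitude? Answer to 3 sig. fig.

120

C_ocean = 1030 × 4100 × 145 = 6.12×10^8 J/(m²·K).
C_land = 2000 × 1260 × 2.02 = 5.09×10^6 J/(m²·K).
Undamped amplitude ∝ 1/C, so A_land/A_ocean = C_ocean/C_land = 120.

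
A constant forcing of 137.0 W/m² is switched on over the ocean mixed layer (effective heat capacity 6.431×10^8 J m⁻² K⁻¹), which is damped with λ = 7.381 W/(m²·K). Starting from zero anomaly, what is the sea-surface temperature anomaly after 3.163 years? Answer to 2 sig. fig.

Areal heat capacity C = 6.431×10^8 J m⁻² K⁻¹ (given).
τ = C / λ = 6.43×10^8 / 7.381 = 8.71×10^7 s.
Equilibrium anomaly ΔT_eq = F / λ = 137.0 / 7.381 = 18.6 K.
t = 3.163 years = 9.98×10^7 s, so t/τ = 1.15.
ΔT(t) = ΔT_eq (1 − e^(−t/τ)) = 18.6 × (1 − e^−1.15) = 12.7 K.

13 K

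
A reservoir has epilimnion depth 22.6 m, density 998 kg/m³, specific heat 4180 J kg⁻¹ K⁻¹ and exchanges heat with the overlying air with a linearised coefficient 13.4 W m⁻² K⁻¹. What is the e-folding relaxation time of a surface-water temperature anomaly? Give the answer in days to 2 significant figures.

Areal heat capacity C = ρ c_p D = 998 × 4180 × 22.6 = 9.43×10^7 J/(m^2 K).
Relaxation time τ = C / λ = 9.43×10^7 / 13.4 = 7.04×10^6 s.
In days: 7.04×10^6 s / (86400 s/day) = 81.4 days.

81 days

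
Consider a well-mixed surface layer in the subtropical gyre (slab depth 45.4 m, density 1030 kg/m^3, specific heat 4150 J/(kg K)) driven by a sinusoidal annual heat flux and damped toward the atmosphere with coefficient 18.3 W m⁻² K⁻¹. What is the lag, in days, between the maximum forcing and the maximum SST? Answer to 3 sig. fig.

65.6 days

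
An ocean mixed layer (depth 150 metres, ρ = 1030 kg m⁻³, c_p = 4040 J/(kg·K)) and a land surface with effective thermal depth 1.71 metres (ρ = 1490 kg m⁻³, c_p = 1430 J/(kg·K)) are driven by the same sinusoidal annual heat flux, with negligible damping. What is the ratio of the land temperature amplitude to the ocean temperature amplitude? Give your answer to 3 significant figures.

C_ocean = 1030 × 4040 × 150 = 6.24×10^8 J/(m²·K).
C_land = 1490 × 1430 × 1.71 = 3.64×10^6 J/(m²·K).
Undamped amplitude ∝ 1/C, so A_land/A_ocean = C_ocean/C_land = 171.

171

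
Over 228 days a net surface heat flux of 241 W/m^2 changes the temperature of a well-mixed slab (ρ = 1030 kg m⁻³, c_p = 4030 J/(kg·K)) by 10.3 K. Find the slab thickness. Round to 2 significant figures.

Heat input Q = F Δt = 241 × 1.97×10^7 s = 4.75×10^9 J/m².
Required areal heat capacity C = Q / ΔT = 4.61×10^8 J/(m²·K).
Depth D = C / (ρ c_p) = 4.61×10^8 / (1030 × 4030) = 111 m.

110 m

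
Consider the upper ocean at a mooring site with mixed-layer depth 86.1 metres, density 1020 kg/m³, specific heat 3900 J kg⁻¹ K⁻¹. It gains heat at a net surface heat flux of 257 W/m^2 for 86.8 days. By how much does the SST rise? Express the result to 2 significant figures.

5.6 K

Areal heat capacity C = ρ c_p D = 1020 × 3900 × 86.1 = 3.43×10^8 J/(m²·K).
Net heat input Q = F Δt = 257 × (86.8 days × 86400 s/day) = 1.93×10^9 J/m².
ΔT = Q / C = 1.93×10^9 / 3.43×10^8 = 5.63 K.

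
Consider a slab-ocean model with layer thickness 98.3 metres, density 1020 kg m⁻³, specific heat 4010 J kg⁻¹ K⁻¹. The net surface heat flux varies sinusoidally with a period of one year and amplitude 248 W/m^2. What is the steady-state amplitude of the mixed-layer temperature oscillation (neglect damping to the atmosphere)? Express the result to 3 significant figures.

Areal heat capacity C = ρ c_p D = 1020 × 4010 × 98.3 = 4.02×10^8 J/(m²·K).
Angular frequency ω = 2π / T = 2π / 3.15×10^7 s = 1.99×10^-7 s⁻¹.
Cω = 4.02×10^8 × 1.99×10^-7 = 80.1 W/(m²·K).
Amplitude A = F₀ / (Cω) = 248 / 80.1 = 3.10 K.

3.10 K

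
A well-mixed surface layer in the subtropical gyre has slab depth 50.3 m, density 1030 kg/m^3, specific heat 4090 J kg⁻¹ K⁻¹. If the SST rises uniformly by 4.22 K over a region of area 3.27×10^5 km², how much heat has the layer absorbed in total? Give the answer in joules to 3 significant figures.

2.92×10^20 J

Areal heat capacity C = ρ c_p D = 1030 × 4090 × 50.3 = 2.12×10^8 J m⁻² K⁻¹.
Heat per unit area: q = C ΔT = 2.12×10^8 × 4.22 = 8.94×10^8 J/m².
Total heat: Q = q × A = 8.94×10^8 × (3.27×10^5 × 10⁶ m²) = 2.92×10^20 J.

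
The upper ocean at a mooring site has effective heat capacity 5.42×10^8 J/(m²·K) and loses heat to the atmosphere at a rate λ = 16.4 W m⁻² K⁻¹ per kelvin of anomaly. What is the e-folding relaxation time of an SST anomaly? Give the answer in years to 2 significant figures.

1.0 years

Areal heat capacity C = 5.42×10^8 J/(m²·K) (given).
Relaxation time τ = C / λ = 5.42×10^8 / 16.4 = 3.30×10^7 s.
In years: 3.30×10^7 s / (3.156×10^7 s/year) = 1.05 years.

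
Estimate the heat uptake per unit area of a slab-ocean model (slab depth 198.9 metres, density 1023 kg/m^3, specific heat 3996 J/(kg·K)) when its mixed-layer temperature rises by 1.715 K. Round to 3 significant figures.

1.39×10^9

Areal heat capacity C = ρ c_p D = 1023 × 3996 × 198.9 = 8.13×10^8 J/(m²·K).
ΔQ = C ΔT = 8.13×10^8 × 1.715 = 1.39×10^9 J/m².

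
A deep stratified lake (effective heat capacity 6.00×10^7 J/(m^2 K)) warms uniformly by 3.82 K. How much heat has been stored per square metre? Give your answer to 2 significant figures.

2.3×10^8

Areal heat capacity C = 6.00×10^7 J/(m^2 K) (given).
ΔQ = C ΔT = 6.00×10^7 × 3.82 = 2.29×10^8 J/m².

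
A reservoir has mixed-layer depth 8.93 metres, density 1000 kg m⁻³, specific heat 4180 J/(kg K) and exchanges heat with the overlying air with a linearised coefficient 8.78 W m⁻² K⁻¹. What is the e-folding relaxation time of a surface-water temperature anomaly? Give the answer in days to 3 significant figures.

Areal heat capacity C = ρ c_p D = 1000 × 4180 × 8.93 = 3.73×10^7 J m⁻² K⁻¹.
Relaxation time τ = C / λ = 3.73×10^7 / 8.78 = 4.25×10^6 s.
In days: 4.25×10^6 s / (86400 s/day) = 49.2 days.

49.2 days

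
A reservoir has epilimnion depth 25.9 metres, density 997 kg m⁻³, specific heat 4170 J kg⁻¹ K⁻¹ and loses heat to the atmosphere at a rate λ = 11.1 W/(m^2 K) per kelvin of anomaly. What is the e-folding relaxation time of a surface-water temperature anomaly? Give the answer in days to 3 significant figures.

112 days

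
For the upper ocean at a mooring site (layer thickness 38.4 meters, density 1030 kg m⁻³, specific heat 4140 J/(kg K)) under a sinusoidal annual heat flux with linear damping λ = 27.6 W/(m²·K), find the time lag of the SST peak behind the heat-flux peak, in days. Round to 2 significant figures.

Areal heat capacity C = ρ c_p D = 1030 × 4140 × 38.4 = 1.64×10^8 J/(m^2 K).
ω = 2π / 3.15×10^7 s = 1.99×10^-7 s⁻¹.
Phase lag φ = arctan(Cω/λ) = arctan(32.6/27.6) = 0.869 rad.
Time lag = φ / ω = 0.869 / 1.99×10^-7 = 4.36×10^6 s = 50.5 days.

50 days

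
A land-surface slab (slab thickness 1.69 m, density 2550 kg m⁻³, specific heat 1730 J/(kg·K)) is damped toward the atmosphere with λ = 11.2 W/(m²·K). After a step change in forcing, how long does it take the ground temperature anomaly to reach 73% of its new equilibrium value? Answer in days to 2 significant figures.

10 days

Areal heat capacity C = ρ c_p D = 2550 × 1730 × 1.69 = 7.46×10^6 J m⁻² K⁻¹.
τ = C / λ = 7.46×10^6 / 11.2 = 6.66×10^5 s.
Fraction reached: 1 − e^(−t/τ) = 0.73 ⇒ t = −τ ln(1 − 0.73) = τ × 1.31.
t = 8.72×10^5 s = 10.1 days.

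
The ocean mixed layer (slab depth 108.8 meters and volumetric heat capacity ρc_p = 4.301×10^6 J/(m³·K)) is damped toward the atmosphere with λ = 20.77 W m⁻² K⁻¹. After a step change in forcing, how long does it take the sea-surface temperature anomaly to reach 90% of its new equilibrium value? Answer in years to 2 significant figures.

1.6 years

Areal heat capacity C = ρc_p × D = 4.301×10^6 × 108.8 = 4.68×10^8 J/(m²·K).
τ = C / λ = 4.68×10^8 / 20.77 = 2.25×10^7 s.
Fraction reached: 1 − e^(−t/τ) = 0.90 ⇒ t = −τ ln(1 − 0.90) = τ × 2.30.
t = 5.19×10^7 s = 1.64 years.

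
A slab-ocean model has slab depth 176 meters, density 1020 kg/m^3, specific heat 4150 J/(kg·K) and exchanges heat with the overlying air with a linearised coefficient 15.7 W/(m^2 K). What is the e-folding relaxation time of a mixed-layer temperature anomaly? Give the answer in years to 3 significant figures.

Areal heat capacity C = ρ c_p D = 1020 × 4150 × 176 = 7.45×10^8 J/(m²·K).
Relaxation time τ = C / λ = 7.45×10^8 / 15.7 = 4.75×10^7 s.
In years: 4.75×10^7 s / (3.156×10^7 s/year) = 1.50 years.

1.50 years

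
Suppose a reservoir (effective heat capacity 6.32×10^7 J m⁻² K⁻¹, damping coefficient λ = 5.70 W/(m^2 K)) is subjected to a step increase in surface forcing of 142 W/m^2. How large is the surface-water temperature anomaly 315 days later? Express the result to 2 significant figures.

Areal heat capacity C = 6.32×10^7 J m⁻² K⁻¹ (given).
τ = C / λ = 6.32×10^7 / 5.70 = 1.11×10^7 s.
Equilibrium anomaly ΔT_eq = F / λ = 142 / 5.70 = 24.9 K.
t = 315 days = 2.72×10^7 s, so t/τ = 2.45.
ΔT(t) = ΔT_eq (1 − e^(−t/τ)) = 24.9 × (1 − e^−2.45) = 22.8 K.

23 K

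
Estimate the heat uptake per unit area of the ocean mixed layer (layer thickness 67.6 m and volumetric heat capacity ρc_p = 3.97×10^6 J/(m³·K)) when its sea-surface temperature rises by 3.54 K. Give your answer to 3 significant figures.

9.50×10^8

Areal heat capacity C = ρc_p × D = 3.97×10^6 × 67.6 = 2.68×10^8 J/(m²·K).
ΔQ = C ΔT = 2.68×10^8 × 3.54 = 9.50×10^8 J/m².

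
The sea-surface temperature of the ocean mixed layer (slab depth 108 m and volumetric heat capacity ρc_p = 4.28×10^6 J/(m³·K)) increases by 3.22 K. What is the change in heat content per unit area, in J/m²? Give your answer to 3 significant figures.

Areal heat capacity C = ρc_p × D = 4.28×10^6 × 108 = 4.62×10^8 J m⁻² K⁻¹.
ΔQ = C ΔT = 4.62×10^8 × 3.22 = 1.49×10^9 J/m².

1.49×10^9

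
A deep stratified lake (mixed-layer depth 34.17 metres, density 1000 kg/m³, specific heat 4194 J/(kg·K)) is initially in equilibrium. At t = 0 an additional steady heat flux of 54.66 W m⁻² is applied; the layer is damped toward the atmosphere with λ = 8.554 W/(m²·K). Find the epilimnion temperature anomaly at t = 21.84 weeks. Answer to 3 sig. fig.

Areal heat capacity C = ρ c_p D = 1000 × 4194 × 34.17 = 1.43×10^8 J/(m²·K).
τ = C / λ = 1.43×10^8 / 8.554 = 1.68×10^7 s.
Equilibrium anomaly ΔT_eq = F / λ = 54.66 / 8.554 = 6.39 K.
t = 21.84 weeks = 1.32×10^7 s, so t/τ = 0.788.
ΔT(t) = ΔT_eq (1 − e^(−t/τ)) = 6.39 × (1 − e^−0.788) = 3.49 K.

3.49 K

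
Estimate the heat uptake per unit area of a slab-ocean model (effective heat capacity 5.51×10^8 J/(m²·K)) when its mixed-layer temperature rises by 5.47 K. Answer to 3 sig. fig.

3.01×10^9

Areal heat capacity C = 5.51×10^8 J/(m²·K) (given).
ΔQ = C ΔT = 5.51×10^8 × 5.47 = 3.01×10^9 J/m².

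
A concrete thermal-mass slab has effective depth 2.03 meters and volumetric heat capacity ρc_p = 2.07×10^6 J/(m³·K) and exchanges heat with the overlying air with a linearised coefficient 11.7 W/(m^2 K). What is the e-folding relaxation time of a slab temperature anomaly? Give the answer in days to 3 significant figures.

4.16 days

Areal heat capacity C = ρc_p × D = 2.07×10^6 × 2.03 = 4.20×10^6 J/(m^2 K).
Relaxation time τ = C / λ = 4.20×10^6 / 11.7 = 3.59×10^5 s.
In days: 3.59×10^5 s / (86400 s/day) = 4.16 days.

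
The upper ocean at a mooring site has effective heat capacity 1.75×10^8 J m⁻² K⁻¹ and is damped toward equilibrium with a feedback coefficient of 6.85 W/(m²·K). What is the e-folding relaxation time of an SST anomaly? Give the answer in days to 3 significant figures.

296 days

Areal heat capacity C = 1.75×10^8 J m⁻² K⁻¹ (given).
Relaxation time τ = C / λ = 1.75×10^8 / 6.85 = 2.55×10^7 s.
In days: 2.55×10^7 s / (86400 s/day) = 296 days.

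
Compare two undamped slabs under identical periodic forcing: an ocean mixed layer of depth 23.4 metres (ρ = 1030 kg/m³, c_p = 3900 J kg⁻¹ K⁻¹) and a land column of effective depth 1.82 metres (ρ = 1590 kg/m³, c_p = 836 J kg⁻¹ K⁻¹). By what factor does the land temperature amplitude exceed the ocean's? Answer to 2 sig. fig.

C_ocean = 1030 × 3900 × 23.4 = 9.40×10^7 J/(m²·K).
C_land = 1590 × 836 × 1.82 = 2.42×10^6 J/(m²·K).
Undamped amplitude ∝ 1/C, so A_land/A_ocean = C_ocean/C_land = 38.9.

39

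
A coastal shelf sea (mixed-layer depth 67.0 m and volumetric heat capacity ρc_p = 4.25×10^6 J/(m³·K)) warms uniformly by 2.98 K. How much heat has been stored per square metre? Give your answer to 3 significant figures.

8.49×10^8

Areal heat capacity C = ρc_p × D = 4.25×10^6 × 67.0 = 2.85×10^8 J m⁻² K⁻¹.
ΔQ = C ΔT = 2.85×10^8 × 2.98 = 8.49×10^8 J/m².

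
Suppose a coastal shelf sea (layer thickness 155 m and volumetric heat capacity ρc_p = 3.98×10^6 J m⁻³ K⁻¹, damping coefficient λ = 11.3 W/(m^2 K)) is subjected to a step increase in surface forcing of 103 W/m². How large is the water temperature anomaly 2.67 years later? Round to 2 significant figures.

Areal heat capacity C = ρc_p × D = 3.98×10^6 × 155 = 6.17×10^8 J/(m^2 K).
τ = C / λ = 6.17×10^8 / 11.3 = 5.46×10^7 s.
Equilibrium anomaly ΔT_eq = F / λ = 103 / 11.3 = 9.12 K.
t = 2.67 years = 8.43×10^7 s, so t/τ = 1.54.
ΔT(t) = ΔT_eq (1 − e^(−t/τ)) = 9.12 × (1 − e^−1.54) = 7.17 K.

7.2 K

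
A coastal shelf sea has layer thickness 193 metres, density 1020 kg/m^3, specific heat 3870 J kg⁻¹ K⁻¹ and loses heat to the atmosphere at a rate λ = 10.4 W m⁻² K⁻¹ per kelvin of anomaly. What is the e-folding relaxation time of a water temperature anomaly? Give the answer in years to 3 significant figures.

2.32 years

Areal heat capacity C = ρ c_p D = 1020 × 3870 × 193 = 7.62×10^8 J/(m^2 K).
Relaxation time τ = C / λ = 7.62×10^8 / 10.4 = 7.33×10^7 s.
In years: 7.33×10^7 s / (3.156×10^7 s/year) = 2.32 years.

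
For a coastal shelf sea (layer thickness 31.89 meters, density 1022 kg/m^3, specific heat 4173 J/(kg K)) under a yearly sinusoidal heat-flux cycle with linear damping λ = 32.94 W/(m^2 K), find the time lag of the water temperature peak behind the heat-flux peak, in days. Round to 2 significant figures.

40 days

Areal heat capacity C = ρ c_p D = 1022 × 4173 × 31.89 = 1.36×10^8 J/(m^2 K).
ω = 2π / 3.15×10^7 s = 1.99×10^-7 s⁻¹.
Phase lag φ = arctan(Cω/λ) = arctan(27.1/32.94) = 0.688 rad.
Time lag = φ / ω = 0.688 / 1.99×10^-7 = 3.46×10^6 s = 40.0 days.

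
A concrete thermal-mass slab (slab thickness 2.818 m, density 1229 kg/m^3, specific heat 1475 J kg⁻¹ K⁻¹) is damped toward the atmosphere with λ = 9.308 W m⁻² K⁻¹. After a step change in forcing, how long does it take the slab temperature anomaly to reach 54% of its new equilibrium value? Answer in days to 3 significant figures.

4.93 days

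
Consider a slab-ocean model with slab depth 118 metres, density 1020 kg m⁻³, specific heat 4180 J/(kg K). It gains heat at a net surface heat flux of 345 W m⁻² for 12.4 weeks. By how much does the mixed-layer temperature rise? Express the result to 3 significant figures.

Areal heat capacity C = ρ c_p D = 1020 × 4180 × 118 = 5.03×10^8 J/(m^2 K).
Net heat input Q = F Δt = 345 × (12.4 weeks × 6.048×10^5 s/week) = 2.59×10^9 J/m².
ΔT = Q / C = 2.59×10^9 / 5.03×10^8 = 5.14 K.

5.14 K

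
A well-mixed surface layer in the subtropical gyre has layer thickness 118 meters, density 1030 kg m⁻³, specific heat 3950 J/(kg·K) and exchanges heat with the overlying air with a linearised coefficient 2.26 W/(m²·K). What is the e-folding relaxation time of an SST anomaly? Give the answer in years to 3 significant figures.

Areal heat capacity C = ρ c_p D = 1030 × 3950 × 118 = 4.80×10^8 J/(m^2 K).
Relaxation time τ = C / λ = 4.80×10^8 / 2.26 = 2.12×10^8 s.
In years: 2.12×10^8 s / (3.156×10^7 s/year) = 6.73 years.

6.73 years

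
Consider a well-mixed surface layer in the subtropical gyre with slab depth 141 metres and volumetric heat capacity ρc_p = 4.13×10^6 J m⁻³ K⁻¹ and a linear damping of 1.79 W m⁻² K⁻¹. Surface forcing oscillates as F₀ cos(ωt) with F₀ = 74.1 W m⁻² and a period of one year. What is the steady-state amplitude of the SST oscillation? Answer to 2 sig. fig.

Areal heat capacity C = ρc_p × D = 4.13×10^6 × 141 = 5.82×10^8 J/(m^2 K).
Angular frequency ω = 2π / T = 2π / 3.15×10^7 s = 1.99×10^-7 s⁻¹.
√((Cω)² + λ²) = √((116)² + 1.79²) = 116 W/(m²·K).
Amplitude A = F₀ / √((Cω)²+λ²) = 74.1 / 116 = 0.639 K.

0.64 K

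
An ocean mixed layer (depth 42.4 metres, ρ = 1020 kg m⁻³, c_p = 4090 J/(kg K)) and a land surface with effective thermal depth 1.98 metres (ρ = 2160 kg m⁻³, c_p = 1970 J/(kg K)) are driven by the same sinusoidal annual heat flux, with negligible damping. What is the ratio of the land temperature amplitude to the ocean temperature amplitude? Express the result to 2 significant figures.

21

C_ocean = 1020 × 4090 × 42.4 = 1.77×10^8 J/(m²·K).
C_land = 2160 × 1970 × 1.98 = 8.43×10^6 J/(m²·K).
Undamped amplitude ∝ 1/C, so A_land/A_ocean = C_ocean/C_land = 21.0.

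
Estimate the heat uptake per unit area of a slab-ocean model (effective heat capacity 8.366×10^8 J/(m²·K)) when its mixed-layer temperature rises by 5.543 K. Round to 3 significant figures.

Areal heat capacity C = 8.366×10^8 J/(m²·K) (given).
ΔQ = C ΔT = 8.37×10^8 × 5.543 = 4.64×10^9 J/m².

4.64×10^9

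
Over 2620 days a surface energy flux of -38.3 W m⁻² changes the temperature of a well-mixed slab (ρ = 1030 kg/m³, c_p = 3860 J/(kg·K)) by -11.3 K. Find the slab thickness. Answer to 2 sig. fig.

Heat input Q = F Δt = -38.3 × 2.26×10^8 s = -8.67×10^9 J/m².
Required areal heat capacity C = Q / ΔT = 7.67×10^8 J/(m²·K).
Depth D = C / (ρ c_p) = 7.67×10^8 / (1030 × 3860) = 193 m.

190 m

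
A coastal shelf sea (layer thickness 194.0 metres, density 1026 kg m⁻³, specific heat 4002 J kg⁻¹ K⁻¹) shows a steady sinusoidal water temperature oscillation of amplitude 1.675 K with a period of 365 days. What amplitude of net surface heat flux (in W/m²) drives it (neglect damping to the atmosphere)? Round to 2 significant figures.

270

Areal heat capacity C = ρ c_p D = 1026 × 4002 × 194.0 = 7.97×10^8 J/(m²·K).
ω = 2π / 3.15×10^7 s = 1.99×10^-7 s⁻¹.
Cω = 7.97×10^8 × 1.99×10^-7 = 159 W/(m²·K).
F₀ = A × Cω = 1.675 × 159 = 266 W/m².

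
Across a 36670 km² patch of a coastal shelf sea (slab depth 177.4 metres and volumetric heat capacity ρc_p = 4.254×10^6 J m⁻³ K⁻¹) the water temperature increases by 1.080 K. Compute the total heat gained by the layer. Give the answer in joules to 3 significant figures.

2.99×10^19 J

Areal heat capacity C = ρc_p × D = 4.254×10^6 × 177.4 = 7.55×10^8 J m⁻² K⁻¹.
Heat per unit area: q = C ΔT = 7.55×10^8 × 1.080 = 8.15×10^8 J/m².
Total heat: Q = q × A = 8.15×10^8 × (36670 × 10⁶ m²) = 2.99×10^19 J.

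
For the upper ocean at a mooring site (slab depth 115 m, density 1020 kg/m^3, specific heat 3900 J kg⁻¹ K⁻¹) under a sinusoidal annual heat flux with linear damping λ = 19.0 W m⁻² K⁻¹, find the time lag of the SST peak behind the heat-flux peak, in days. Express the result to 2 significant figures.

Areal heat capacity C = ρ c_p D = 1020 × 3900 × 115 = 4.57×10^8 J m⁻² K⁻¹.
ω = 2π / 3.15×10^7 s = 1.99×10^-7 s⁻¹.
Phase lag φ = arctan(Cω/λ) = arctan(91.1/19.0) = 1.37 rad.
Time lag = φ / ω = 1.37 / 1.99×10^-7 = 6.85×10^6 s = 79.3 days.

79 days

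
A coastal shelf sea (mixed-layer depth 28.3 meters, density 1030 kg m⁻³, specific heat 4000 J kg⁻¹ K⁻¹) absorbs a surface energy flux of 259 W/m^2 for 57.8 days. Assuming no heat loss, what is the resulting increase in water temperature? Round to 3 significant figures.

Areal heat capacity C = ρ c_p D = 1030 × 4000 × 28.3 = 1.17×10^8 J/(m²·K).
Net heat input Q = F Δt = 259 × (57.8 days × 86400 s/day) = 1.29×10^9 J/m².
ΔT = Q / C = 1.29×10^9 / 1.17×10^8 = 11.1 K.

11.1 K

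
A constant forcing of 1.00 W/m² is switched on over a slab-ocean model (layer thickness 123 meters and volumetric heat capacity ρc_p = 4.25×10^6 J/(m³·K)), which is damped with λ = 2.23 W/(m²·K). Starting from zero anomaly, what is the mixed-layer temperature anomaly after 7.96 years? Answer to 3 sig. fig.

Areal heat capacity C = ρc_p × D = 4.25×10^6 × 123 = 5.23×10^8 J m⁻² K⁻¹.
τ = C / λ = 5.23×10^8 / 2.23 = 2.34×10^8 s.
Equilibrium anomaly ΔT_eq = F / λ = 1.00 / 2.23 = 0.448 K.
t = 7.96 years = 2.51×10^8 s, so t/τ = 1.07.
ΔT(t) = ΔT_eq (1 − e^(−t/τ)) = 0.448 × (1 − e^−1.07) = 0.295 K.

0.295 K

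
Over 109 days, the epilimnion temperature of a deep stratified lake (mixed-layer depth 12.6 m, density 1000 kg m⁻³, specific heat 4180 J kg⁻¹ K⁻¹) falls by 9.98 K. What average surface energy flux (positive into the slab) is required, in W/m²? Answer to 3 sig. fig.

-55.8

Areal heat capacity C = ρ c_p D = 1000 × 4180 × 12.6 = 5.27×10^7 J m⁻² K⁻¹.
Required heat per unit area: Q = C ΔT = 5.27×10^7 × -9.98 = -5.26×10^8 J/m².
Flux F = Q / Δt = -5.26×10^8 / 9.42×10^6 s = -55.8 W/m².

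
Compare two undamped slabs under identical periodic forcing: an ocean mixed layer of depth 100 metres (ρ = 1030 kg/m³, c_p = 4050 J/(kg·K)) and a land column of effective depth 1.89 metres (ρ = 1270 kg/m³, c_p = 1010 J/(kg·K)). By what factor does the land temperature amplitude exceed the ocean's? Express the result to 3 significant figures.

172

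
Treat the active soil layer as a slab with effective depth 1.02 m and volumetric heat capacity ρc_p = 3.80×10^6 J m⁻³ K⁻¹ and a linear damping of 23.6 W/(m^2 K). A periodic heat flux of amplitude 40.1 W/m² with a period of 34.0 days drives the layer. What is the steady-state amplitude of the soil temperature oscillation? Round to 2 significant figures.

1.6 K

Areal heat capacity C = ρc_p × D = 3.80×10^6 × 1.02 = 3.88×10^6 J m⁻² K⁻¹.
Angular frequency ω = 2π / T = 2π / 2.94×10^6 s = 2.14×10^-6 s⁻¹.
√((Cω)² + λ²) = √((8.29)² + 23.6²) = 25.0 W/(m²·K).
Amplitude A = F₀ / √((Cω)²+λ²) = 40.1 / 25.0 = 1.60 K.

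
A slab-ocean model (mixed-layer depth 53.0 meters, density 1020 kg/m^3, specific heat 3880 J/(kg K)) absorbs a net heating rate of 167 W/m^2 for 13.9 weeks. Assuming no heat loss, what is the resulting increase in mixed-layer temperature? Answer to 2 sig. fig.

Areal heat capacity C = ρ c_p D = 1020 × 3880 × 53.0 = 2.10×10^8 J/(m^2 K).
Net heat input Q = F Δt = 167 × (13.9 weeks × 6.048×10^5 s/week) = 1.40×10^9 J/m².
ΔT = Q / C = 1.40×10^9 / 2.10×10^8 = 6.69 K.

6.7 K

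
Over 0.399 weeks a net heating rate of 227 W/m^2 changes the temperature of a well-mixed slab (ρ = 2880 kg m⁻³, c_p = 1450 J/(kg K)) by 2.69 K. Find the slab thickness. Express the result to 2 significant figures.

4.9 m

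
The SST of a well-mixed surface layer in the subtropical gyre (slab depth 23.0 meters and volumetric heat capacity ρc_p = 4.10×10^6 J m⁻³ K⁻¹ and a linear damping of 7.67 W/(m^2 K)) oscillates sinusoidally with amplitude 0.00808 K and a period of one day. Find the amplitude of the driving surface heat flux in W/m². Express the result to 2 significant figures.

55

Areal heat capacity C = ρc_p × D = 4.10×10^6 × 23.0 = 9.43×10^7 J/(m²·K).
ω = 2π / 86400 s = 7.27×10^-5 s⁻¹.
√((Cω)² + λ²) = √((6860)² + 7.67²) = 6860 W/(m²·K).
F₀ = A × √((Cω)²+λ²) = 0.00808 × 6860 = 55.4 W/m².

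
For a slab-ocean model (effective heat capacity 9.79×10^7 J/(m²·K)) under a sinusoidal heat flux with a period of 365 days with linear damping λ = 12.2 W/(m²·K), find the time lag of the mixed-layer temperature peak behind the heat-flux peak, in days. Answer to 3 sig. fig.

58.8 days

Areal heat capacity C = 9.79×10^7 J/(m²·K) (given).
ω = 2π / 3.15×10^7 s = 1.99×10^-7 s⁻¹.
Phase lag φ = arctan(Cω/λ) = arctan(19.5/12.2) = 1.01 rad.
Time lag = φ / ω = 1.01 / 1.99×10^-7 = 5.08×10^6 s = 58.8 days.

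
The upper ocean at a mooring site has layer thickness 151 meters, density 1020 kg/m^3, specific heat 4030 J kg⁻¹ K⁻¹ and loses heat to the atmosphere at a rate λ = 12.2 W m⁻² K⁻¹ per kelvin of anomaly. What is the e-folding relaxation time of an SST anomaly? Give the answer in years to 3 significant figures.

Areal heat capacity C = ρ c_p D = 1020 × 4030 × 151 = 6.21×10^8 J/(m^2 K).
Relaxation time τ = C / λ = 6.21×10^8 / 12.2 = 5.09×10^7 s.
In years: 5.09×10^7 s / (3.156×10^7 s/year) = 1.61 years.

1.61 years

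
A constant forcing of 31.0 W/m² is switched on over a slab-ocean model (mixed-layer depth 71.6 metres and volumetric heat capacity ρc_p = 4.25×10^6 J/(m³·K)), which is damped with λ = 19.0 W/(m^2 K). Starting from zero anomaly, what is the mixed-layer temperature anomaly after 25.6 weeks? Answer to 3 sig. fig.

1.01 K

Areal heat capacity C = ρc_p × D = 4.25×10^6 × 71.6 = 3.04×10^8 J/(m^2 K).
τ = C / λ = 3.04×10^8 / 19.0 = 1.60×10^7 s.
Equilibrium anomaly ΔT_eq = F / λ = 31.0 / 19.0 = 1.63 K.
t = 25.6 weeks = 1.55×10^7 s, so t/τ = 0.967.
ΔT(t) = ΔT_eq (1 − e^(−t/τ)) = 1.63 × (1 − e^−0.967) = 1.01 K.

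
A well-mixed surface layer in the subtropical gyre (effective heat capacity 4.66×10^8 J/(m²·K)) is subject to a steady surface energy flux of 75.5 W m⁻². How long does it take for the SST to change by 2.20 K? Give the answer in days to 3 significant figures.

157 days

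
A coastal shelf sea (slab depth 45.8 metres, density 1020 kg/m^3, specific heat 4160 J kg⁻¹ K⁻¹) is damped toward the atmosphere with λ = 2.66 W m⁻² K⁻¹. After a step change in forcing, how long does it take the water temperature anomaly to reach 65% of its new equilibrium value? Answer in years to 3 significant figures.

Areal heat capacity C = ρ c_p D = 1020 × 4160 × 45.8 = 1.94×10^8 J/(m²·K).
τ = C / λ = 1.94×10^8 / 2.66 = 7.31×10^7 s.
Fraction reached: 1 − e^(−t/τ) = 0.65 ⇒ t = −τ ln(1 − 0.65) = τ × 1.05.
t = 7.67×10^7 s = 2.43 years.

2.43 years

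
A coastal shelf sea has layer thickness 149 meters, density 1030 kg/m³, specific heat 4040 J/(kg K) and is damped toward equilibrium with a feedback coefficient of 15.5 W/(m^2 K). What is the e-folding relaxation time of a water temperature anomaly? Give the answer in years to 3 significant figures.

1.27 years

Areal heat capacity C = ρ c_p D = 1030 × 4040 × 149 = 6.20×10^8 J m⁻² K⁻¹.
Relaxation time τ = C / λ = 6.20×10^8 / 15.5 = 4.00×10^7 s.
In years: 4.00×10^7 s / (3.156×10^7 s/year) = 1.27 years.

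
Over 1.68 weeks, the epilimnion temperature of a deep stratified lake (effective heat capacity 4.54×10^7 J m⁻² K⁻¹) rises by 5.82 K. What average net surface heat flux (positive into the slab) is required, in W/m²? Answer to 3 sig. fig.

260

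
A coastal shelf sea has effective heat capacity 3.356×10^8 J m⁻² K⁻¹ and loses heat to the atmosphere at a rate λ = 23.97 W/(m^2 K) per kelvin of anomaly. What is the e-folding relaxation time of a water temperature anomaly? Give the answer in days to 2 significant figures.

160 days

Areal heat capacity C = 3.356×10^8 J m⁻² K⁻¹ (given).
Relaxation time τ = C / λ = 3.36×10^8 / 23.97 = 1.40×10^7 s.
In days: 1.40×10^7 s / (86400 s/day) = 162 days.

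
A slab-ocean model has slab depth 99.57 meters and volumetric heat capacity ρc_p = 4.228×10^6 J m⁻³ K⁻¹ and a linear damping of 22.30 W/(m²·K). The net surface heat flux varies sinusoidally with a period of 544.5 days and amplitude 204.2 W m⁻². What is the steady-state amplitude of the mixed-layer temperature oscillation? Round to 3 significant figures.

3.38 K

Areal heat capacity C = ρc_p × D = 4.228×10^6 × 99.57 = 4.21×10^8 J/(m²·K).
Angular frequency ω = 2π / T = 2π / 4.70×10^7 s = 1.34×10^-7 s⁻¹.
√((Cω)² + λ²) = √((56.2)² + 22.30²) = 60.5 W/(m²·K).
Amplitude A = F₀ / √((Cω)²+λ²) = 204.2 / 60.5 = 3.38 K.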